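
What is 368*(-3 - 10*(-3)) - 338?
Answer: 9598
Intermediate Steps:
368*(-3 - 10*(-3)) - 338 = 368*(-3 + 30) - 338 = 368*27 - 338 = 9936 - 338 = 9598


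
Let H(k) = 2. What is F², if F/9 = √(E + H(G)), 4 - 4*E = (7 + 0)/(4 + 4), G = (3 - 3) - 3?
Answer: 7209/32 ≈ 225.28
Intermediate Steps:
G = -3 (G = 0 - 3 = -3)
E = 25/32 (E = 1 - (7 + 0)/(4*(4 + 4)) = 1 - 7/(4*8) = 1 - ¼*7/8 = 1 - 7/32 = 25/32 ≈ 0.78125)
F = 9*√178/8 (F = 9*√(25/32 + 2) = 9*√(89/32) = 9*(√178/8) = 9*√178/8 ≈ 15.009)
F² = (9*√178/8)² = 7209/32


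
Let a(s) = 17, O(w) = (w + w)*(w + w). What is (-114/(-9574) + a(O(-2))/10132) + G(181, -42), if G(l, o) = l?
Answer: 516441171/2853052 ≈ 181.01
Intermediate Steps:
O(w) = 4*w**2 (O(w) = (2*w)*(2*w) = 4*w**2)
(-114/(-9574) + a(O(-2))/10132) + G(181, -42) = (-114/(-9574) + 17/10132) + 181 = (-114*(-1/9574) + 17*(1/10132)) + 181 = (57/4787 + 1/596) + 181 = 38759/2853052 + 181 = 516441171/2853052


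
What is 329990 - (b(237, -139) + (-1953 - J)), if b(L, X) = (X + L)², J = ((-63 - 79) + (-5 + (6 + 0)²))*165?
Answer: 304024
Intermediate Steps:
J = -18315 (J = (-142 + (-5 + 6²))*165 = (-142 + (-5 + 36))*165 = (-142 + 31)*165 = -111*165 = -18315)
b(L, X) = (L + X)²
329990 - (b(237, -139) + (-1953 - J)) = 329990 - ((237 - 139)² + (-1953 - 1*(-18315))) = 329990 - (98² + (-1953 + 18315)) = 329990 - (9604 + 16362) = 329990 - 1*25966 = 329990 - 25966 = 304024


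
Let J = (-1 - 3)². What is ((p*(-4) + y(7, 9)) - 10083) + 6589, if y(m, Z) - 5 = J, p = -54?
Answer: -3257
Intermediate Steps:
J = 16 (J = (-4)² = 16)
y(m, Z) = 21 (y(m, Z) = 5 + 16 = 21)
((p*(-4) + y(7, 9)) - 10083) + 6589 = ((-54*(-4) + 21) - 10083) + 6589 = ((216 + 21) - 10083) + 6589 = (237 - 10083) + 6589 = -9846 + 6589 = -3257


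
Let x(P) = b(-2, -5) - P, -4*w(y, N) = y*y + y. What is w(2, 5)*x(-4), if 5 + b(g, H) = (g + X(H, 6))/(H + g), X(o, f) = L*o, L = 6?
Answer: -75/14 ≈ -5.3571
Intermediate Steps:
w(y, N) = -y/4 - y²/4 (w(y, N) = -(y*y + y)/4 = -(y² + y)/4 = -(y + y²)/4 = -y/4 - y²/4)
X(o, f) = 6*o
b(g, H) = -5 + (g + 6*H)/(H + g)
x(P) = -3/7 - P (x(P) = (-5 - 4*(-2))/(-5 - 2) - P = (-5 + 8)/(-7) - P = -⅐*3 - P = -3/7 - P)
w(2, 5)*x(-4) = (-¼*2*(1 + 2))*(-3/7 - 1*(-4)) = (-¼*2*3)*(-3/7 + 4) = -3/2*25/7 = -75/14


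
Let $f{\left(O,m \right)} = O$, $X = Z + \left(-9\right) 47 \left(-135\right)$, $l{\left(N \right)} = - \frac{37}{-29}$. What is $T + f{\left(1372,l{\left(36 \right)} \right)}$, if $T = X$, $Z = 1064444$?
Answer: $1122921$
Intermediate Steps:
$l{\left(N \right)} = \frac{37}{29}$ ($l{\left(N \right)} = \left(-37\right) \left(- \frac{1}{29}\right) = \frac{37}{29}$)
$X = 1121549$ ($X = 1064444 + \left(-9\right) 47 \left(-135\right) = 1064444 - -57105 = 1064444 + 57105 = 1121549$)
$T = 1121549$
$T + f{\left(1372,l{\left(36 \right)} \right)} = 1121549 + 1372 = 1122921$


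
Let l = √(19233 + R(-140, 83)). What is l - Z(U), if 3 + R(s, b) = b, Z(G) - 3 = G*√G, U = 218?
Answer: -3 + √19313 - 218*√218 ≈ -3082.8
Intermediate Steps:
Z(G) = 3 + G^(3/2) (Z(G) = 3 + G*√G = 3 + G^(3/2))
R(s, b) = -3 + b
l = √19313 (l = √(19233 + (-3 + 83)) = √(19233 + 80) = √19313 ≈ 138.97)
l - Z(U) = √19313 - (3 + 218^(3/2)) = √19313 - (3 + 218*√218) = √19313 + (-3 - 218*√218) = -3 + √19313 - 218*√218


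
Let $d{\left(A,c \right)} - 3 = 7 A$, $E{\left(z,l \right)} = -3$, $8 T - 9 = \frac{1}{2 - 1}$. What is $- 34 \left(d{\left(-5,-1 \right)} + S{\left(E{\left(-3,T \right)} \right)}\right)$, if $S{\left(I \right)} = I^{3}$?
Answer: $2006$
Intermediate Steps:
$T = \frac{5}{4}$ ($T = \frac{9}{8} + \frac{1}{8 \left(2 - 1\right)} = \frac{9}{8} + \frac{1}{8 \cdot 1} = \frac{9}{8} + \frac{1}{8} \cdot 1 = \frac{9}{8} + \frac{1}{8} = \frac{5}{4} \approx 1.25$)
$d{\left(A,c \right)} = 3 + 7 A$
$- 34 \left(d{\left(-5,-1 \right)} + S{\left(E{\left(-3,T \right)} \right)}\right) = - 34 \left(\left(3 + 7 \left(-5\right)\right) + \left(-3\right)^{3}\right) = - 34 \left(\left(3 - 35\right) - 27\right) = - 34 \left(-32 - 27\right) = \left(-34\right) \left(-59\right) = 2006$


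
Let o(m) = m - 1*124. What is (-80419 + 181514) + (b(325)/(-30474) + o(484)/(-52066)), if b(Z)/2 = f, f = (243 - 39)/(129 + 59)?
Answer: 628246294493354/6214415529 ≈ 1.0110e+5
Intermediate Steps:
f = 51/47 (f = 204/188 = 204*(1/188) = 51/47 ≈ 1.0851)
o(m) = -124 + m (o(m) = m - 124 = -124 + m)
b(Z) = 102/47 (b(Z) = 2*(51/47) = 102/47)
(-80419 + 181514) + (b(325)/(-30474) + o(484)/(-52066)) = (-80419 + 181514) + ((102/47)/(-30474) + (-124 + 484)/(-52066)) = 101095 + ((102/47)*(-1/30474) + 360*(-1/52066)) = 101095 + (-17/238713 - 180/26033) = 101095 - 43410901/6214415529 = 628246294493354/6214415529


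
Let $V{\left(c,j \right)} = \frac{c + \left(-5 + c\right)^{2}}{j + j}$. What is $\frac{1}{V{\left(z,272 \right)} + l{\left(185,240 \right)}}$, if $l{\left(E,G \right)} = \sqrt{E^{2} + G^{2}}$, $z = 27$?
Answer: $- \frac{277984}{27174062079} + \frac{1479680 \sqrt{3673}}{27174062079} \approx 0.0032898$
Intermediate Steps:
$V{\left(c,j \right)} = \frac{c + \left(-5 + c\right)^{2}}{2 j}$
$\frac{1}{V{\left(z,272 \right)} + l{\left(185,240 \right)}} = \frac{1}{\frac{27 + \left(-5 + 27\right)^{2}}{2 \cdot 272} + \sqrt{185^{2} + 240^{2}}} = \frac{1}{\frac{1}{2} \cdot \frac{1}{272} \left(27 + 22^{2}\right) + \sqrt{34225 + 57600}} = \frac{1}{\frac{1}{2} \cdot \frac{1}{272} \left(27 + 484\right) + \sqrt{91825}} = \frac{1}{\frac{1}{2} \cdot \frac{1}{272} \cdot 511 + 5 \sqrt{3673}} = \frac{1}{\frac{511}{544} + 5 \sqrt{3673}}$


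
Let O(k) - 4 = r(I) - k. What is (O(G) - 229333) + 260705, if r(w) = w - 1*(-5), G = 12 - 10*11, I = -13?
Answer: 31466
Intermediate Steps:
G = -98 (G = 12 - 110 = -98)
r(w) = 5 + w (r(w) = w + 5 = 5 + w)
O(k) = -4 - k (O(k) = 4 + ((5 - 13) - k) = 4 + (-8 - k) = -4 - k)
(O(G) - 229333) + 260705 = ((-4 - 1*(-98)) - 229333) + 260705 = ((-4 + 98) - 229333) + 260705 = (94 - 229333) + 260705 = -229239 + 260705 = 31466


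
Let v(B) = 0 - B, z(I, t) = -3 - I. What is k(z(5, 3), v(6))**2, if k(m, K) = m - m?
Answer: 0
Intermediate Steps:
v(B) = -B
k(m, K) = 0
k(z(5, 3), v(6))**2 = 0**2 = 0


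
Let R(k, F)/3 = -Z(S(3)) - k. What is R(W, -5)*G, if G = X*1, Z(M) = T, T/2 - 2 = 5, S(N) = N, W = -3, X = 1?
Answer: -33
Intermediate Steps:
T = 14 (T = 4 + 2*5 = 4 + 10 = 14)
Z(M) = 14
G = 1 (G = 1*1 = 1)
R(k, F) = -42 - 3*k (R(k, F) = 3*(-1*14 - k) = 3*(-14 - k) = -42 - 3*k)
R(W, -5)*G = (-42 - 3*(-3))*1 = (-42 + 9)*1 = -33*1 = -33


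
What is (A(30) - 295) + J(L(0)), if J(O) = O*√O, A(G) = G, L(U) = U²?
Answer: -265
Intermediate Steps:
J(O) = O^(3/2)
(A(30) - 295) + J(L(0)) = (30 - 295) + (0²)^(3/2) = -265 + 0^(3/2) = -265 + 0 = -265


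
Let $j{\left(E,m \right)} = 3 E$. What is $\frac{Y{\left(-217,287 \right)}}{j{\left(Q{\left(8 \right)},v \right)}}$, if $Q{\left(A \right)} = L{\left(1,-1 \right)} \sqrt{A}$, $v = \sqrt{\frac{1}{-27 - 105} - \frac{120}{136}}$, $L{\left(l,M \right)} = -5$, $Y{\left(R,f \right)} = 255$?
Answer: $- \frac{17 \sqrt{2}}{4} \approx -6.0104$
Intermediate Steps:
$v = \frac{i \sqrt{1120317}}{1122}$ ($v = \sqrt{\frac{1}{-132} - \frac{15}{17}} = \sqrt{- \frac{1}{132} - \frac{15}{17}} = \sqrt{- \frac{1997}{2244}} = \frac{i \sqrt{1120317}}{1122} \approx 0.94336 i$)
$Q{\left(A \right)} = - 5 \sqrt{A}$
$\frac{Y{\left(-217,287 \right)}}{j{\left(Q{\left(8 \right)},v \right)}} = \frac{255}{3 \left(- 5 \sqrt{8}\right)} = \frac{255}{3 \left(- 5 \cdot 2 \sqrt{2}\right)} = \frac{255}{3 \left(- 10 \sqrt{2}\right)} = \frac{255}{\left(-30\right) \sqrt{2}} = 255 \left(- \frac{\sqrt{2}}{60}\right) = - \frac{17 \sqrt{2}}{4}$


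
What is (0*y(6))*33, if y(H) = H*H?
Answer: 0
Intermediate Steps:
y(H) = H²
(0*y(6))*33 = (0*6²)*33 = (0*36)*33 = 0*33 = 0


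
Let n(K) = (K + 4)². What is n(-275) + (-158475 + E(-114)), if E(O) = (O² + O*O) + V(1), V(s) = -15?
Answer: -59057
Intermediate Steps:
n(K) = (4 + K)²
E(O) = -15 + 2*O² (E(O) = (O² + O*O) - 15 = (O² + O²) - 15 = 2*O² - 15 = -15 + 2*O²)
n(-275) + (-158475 + E(-114)) = (4 - 275)² + (-158475 + (-15 + 2*(-114)²)) = (-271)² + (-158475 + (-15 + 2*12996)) = 73441 + (-158475 + (-15 + 25992)) = 73441 + (-158475 + 25977) = 73441 - 132498 = -59057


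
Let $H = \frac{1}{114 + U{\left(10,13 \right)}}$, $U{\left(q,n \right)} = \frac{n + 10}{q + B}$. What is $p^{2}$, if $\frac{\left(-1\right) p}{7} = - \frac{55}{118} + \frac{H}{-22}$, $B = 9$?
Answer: $\frac{21521536435161}{2018277676921} \approx 10.663$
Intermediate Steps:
$U{\left(q,n \right)} = \frac{10 + n}{9 + q}$ ($U{\left(q,n \right)} = \frac{n + 10}{q + 9} = \frac{10 + n}{9 + q}$)
$H = \frac{19}{2189}$ ($H = \frac{1}{114 + \frac{10 + 13}{9 + 10}} = \frac{1}{114 + \frac{1}{19} \cdot 23} = \frac{1}{114 + \frac{23}{19}} = \frac{1}{\frac{2189}{19}} = \frac{19}{2189} \approx 0.0086798$)
$p = \frac{4639131}{1420661}$ ($p = - 7 \left(- \frac{55}{118} + \frac{19}{2189 \left(-22\right)}\right) = - 7 \left(\left(-55\right) \frac{1}{118} + \frac{19}{2189} \left(- \frac{1}{22}\right)\right) = - 7 \left(- \frac{55}{118} - \frac{19}{48158}\right) = \left(-7\right) \left(- \frac{662733}{1420661}\right) = \frac{4639131}{1420661} \approx 3.2655$)
$p^{2} = \left(\frac{4639131}{1420661}\right)^{2} = \frac{21521536435161}{2018277676921}$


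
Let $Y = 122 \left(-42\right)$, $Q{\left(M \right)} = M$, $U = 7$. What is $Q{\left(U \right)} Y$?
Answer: $-35868$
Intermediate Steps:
$Y = -5124$
$Q{\left(U \right)} Y = 7 \left(-5124\right) = -35868$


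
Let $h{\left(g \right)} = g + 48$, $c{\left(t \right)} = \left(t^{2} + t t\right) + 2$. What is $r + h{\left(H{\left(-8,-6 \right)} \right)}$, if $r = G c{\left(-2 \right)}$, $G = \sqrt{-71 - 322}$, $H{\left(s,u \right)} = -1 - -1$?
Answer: $48 + 10 i \sqrt{393} \approx 48.0 + 198.24 i$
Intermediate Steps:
$c{\left(t \right)} = 2 + 2 t^{2}$ ($c{\left(t \right)} = \left(t^{2} + t^{2}\right) + 2 = 2 t^{2} + 2 = 2 + 2 t^{2}$)
$H{\left(s,u \right)} = 0$ ($H{\left(s,u \right)} = -1 + 1 = 0$)
$G = i \sqrt{393}$ ($G = \sqrt{-393} = i \sqrt{393} \approx 19.824 i$)
$r = 10 i \sqrt{393}$ ($r = i \sqrt{393} \left(2 + 2 \left(-2\right)^{2}\right) = i \sqrt{393} \left(2 + 2 \cdot 4\right) = i \sqrt{393} \left(2 + 8\right) = i \sqrt{393} \cdot 10 = 10 i \sqrt{393} \approx 198.24 i$)
$h{\left(g \right)} = 48 + g$
$r + h{\left(H{\left(-8,-6 \right)} \right)} = 10 i \sqrt{393} + \left(48 + 0\right) = 10 i \sqrt{393} + 48 = 48 + 10 i \sqrt{393}$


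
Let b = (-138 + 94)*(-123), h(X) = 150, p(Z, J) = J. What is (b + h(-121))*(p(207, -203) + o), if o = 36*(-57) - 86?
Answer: -13020642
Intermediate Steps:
b = 5412 (b = -44*(-123) = 5412)
o = -2138 (o = -2052 - 86 = -2138)
(b + h(-121))*(p(207, -203) + o) = (5412 + 150)*(-203 - 2138) = 5562*(-2341) = -13020642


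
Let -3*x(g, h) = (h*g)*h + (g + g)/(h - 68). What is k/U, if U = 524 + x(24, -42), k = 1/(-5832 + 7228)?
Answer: -55/1043275472 ≈ -5.2719e-8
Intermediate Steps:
x(g, h) = -2*g/(3*(-68 + h)) - g*h²/3 (x(g, h) = -((h*g)*h + (g + g)/(h - 68))/3 = -((g*h)*h + (2*g)/(-68 + h))/3 = -(g*h² + 2*g/(-68 + h))/3 = -2*g/(3*(-68 + h)) - g*h²/3)
k = 1/1396 ≈ 0.00071633
U = -747332/55 (U = 524 + (⅓)*24*(-2 - 1*(-42)³ + 68*(-42)²)/(-68 - 42) = 524 + (⅓)*24*(-2 - 1*(-74088) + 68*1764)/(-110) = 524 + (⅓)*24*(-1/110)*(-2 + 74088 + 119952) = 524 + (⅓)*24*(-1/110)*194038 = 524 - 776152/55 = -747332/55 ≈ -13588.)
k/U = 1/(1396*(-747332/55)) = (1/1396)*(-55/747332) = -55/1043275472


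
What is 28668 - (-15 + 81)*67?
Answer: 24246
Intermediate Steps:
28668 - (-15 + 81)*67 = 28668 - 66*67 = 28668 - 1*4422 = 28668 - 4422 = 24246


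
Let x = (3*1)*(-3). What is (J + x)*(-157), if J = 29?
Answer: -3140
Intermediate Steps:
x = -9 (x = 3*(-3) = -9)
(J + x)*(-157) = (29 - 9)*(-157) = 20*(-157) = -3140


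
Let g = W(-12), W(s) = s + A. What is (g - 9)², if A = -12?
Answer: 1089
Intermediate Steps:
W(s) = -12 + s (W(s) = s - 12 = -12 + s)
g = -24 (g = -12 - 12 = -24)
(g - 9)² = (-24 - 9)² = (-33)² = 1089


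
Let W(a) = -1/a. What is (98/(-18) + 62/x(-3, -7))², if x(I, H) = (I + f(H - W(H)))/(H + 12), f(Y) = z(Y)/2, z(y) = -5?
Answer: 37442161/9801 ≈ 3820.2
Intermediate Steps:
f(Y) = -5/2
x(I, H) = (-5/2 + I)/(12 + H) (x(I, H) = (I - 5/2)/(H + 12) = (-5/2 + I)/(12 + H))
(98/(-18) + 62/x(-3, -7))² = (98/(-18) + 62/(((-5/2 - 3)/(12 - 7))))² = (98*(-1/18) + 62/((-11/2/5)))² = (-49/9 + 62/(((⅕)*(-11/2))))² = (-49/9 + 62/(-11/10))² = (-49/9 + 62*(-10/11))² = (-49/9 - 620/11)² = (-6119/99)² = 37442161/9801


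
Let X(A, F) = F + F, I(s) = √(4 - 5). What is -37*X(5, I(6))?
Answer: -74*I ≈ -74.0*I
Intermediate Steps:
I(s) = I (I(s) = √(-1) = I)
X(A, F) = 2*F
-37*X(5, I(6)) = -74*I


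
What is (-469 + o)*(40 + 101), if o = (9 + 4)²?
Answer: -42300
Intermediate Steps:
o = 169 (o = 13² = 169)
(-469 + o)*(40 + 101) = (-469 + 169)*(40 + 101) = -300*141 = -42300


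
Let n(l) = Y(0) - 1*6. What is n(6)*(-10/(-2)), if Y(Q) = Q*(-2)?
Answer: -30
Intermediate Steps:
Y(Q) = -2*Q
n(l) = -6 (n(l) = -2*0 - 1*6 = 0 - 6 = -6)
n(6)*(-10/(-2)) = -(-60)/(-2) = -(-60)*(-1)/2 = -6*5 = -30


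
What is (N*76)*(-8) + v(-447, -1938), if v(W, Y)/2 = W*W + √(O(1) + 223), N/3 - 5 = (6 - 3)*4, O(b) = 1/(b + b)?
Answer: 368610 + √894 ≈ 3.6864e+5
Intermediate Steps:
O(b) = 1/(2*b)
N = 51 (N = 15 + 3*((6 - 3)*4) = 15 + 3*(3*4) = 15 + 3*12 = 15 + 36 = 51)
v(W, Y) = √894 + 2*W² (v(W, Y) = 2*(W*W + √((½)/1 + 223)) = 2*(W² + √((½)*1 + 223)) = 2*(W² + √(½ + 223)) = 2*(W² + √(447/2)) = 2*(W² + √894/2) = √894 + 2*W²)
(N*76)*(-8) + v(-447, -1938) = (51*76)*(-8) + (√894 + 2*(-447)²) = 3876*(-8) + (√894 + 2*199809) = -31008 + (√894 + 399618) = -31008 + (399618 + √894) = 368610 + √894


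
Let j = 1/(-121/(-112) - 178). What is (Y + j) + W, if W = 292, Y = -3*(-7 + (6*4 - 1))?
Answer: 4834748/19815 ≈ 243.99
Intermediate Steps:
j = -112/19815 (j = 1/(-121*(-1/112) - 178) = 1/(121/112 - 178) = 1/(-19815/112) = -112/19815 ≈ -0.0056523)
Y = -48 (Y = -3*(-7 + (24 - 1)) = -3*(-7 + 23) = -3*16 = -48)
(Y + j) + W = (-48 - 112/19815) + 292 = -951232/19815 + 292 = 4834748/19815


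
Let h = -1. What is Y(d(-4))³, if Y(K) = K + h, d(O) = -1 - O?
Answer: 8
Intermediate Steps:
Y(K) = -1 + K (Y(K) = K - 1 = -1 + K)
Y(d(-4))³ = (-1 + (-1 - 1*(-4)))³ = (-1 + (-1 + 4))³ = (-1 + 3)³ = 2³ = 8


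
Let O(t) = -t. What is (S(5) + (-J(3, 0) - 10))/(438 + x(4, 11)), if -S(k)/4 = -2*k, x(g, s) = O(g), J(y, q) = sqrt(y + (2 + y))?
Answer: 15/217 - sqrt(2)/217 ≈ 0.062607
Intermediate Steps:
J(y, q) = sqrt(2 + 2*y)
x(g, s) = -g
S(k) = 8*k (S(k) = -(-8)*k = 8*k)
(S(5) + (-J(3, 0) - 10))/(438 + x(4, 11)) = (8*5 + (-sqrt(2 + 2*3) - 10))/(438 - 1*4) = (40 + (-sqrt(2 + 6) - 10))/(438 - 4) = (40 + (-sqrt(8) - 10))/434 = (40 + (-2*sqrt(2) - 10))*(1/434) = (40 + (-10 - 2*sqrt(2)))*(1/434) = (30 - 2*sqrt(2))*(1/434) = 15/217 - sqrt(2)/217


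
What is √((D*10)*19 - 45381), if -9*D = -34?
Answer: I*√401969/3 ≈ 211.34*I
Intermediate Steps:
D = 34/9 (D = -⅑*(-34) = 34/9 ≈ 3.7778)
√((D*10)*19 - 45381) = √(((34/9)*10)*19 - 45381) = √((340/9)*19 - 45381) = √(6460/9 - 45381) = √(-401969/9) = I*√401969/3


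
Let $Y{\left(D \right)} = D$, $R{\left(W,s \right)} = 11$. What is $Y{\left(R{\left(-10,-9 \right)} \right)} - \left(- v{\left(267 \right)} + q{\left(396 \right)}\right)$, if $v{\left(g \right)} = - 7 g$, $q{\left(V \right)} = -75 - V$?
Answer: $-1387$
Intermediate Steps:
$Y{\left(R{\left(-10,-9 \right)} \right)} - \left(- v{\left(267 \right)} + q{\left(396 \right)}\right) = 11 - \left(1794 - 396\right) = 11 - 1398 = -1387$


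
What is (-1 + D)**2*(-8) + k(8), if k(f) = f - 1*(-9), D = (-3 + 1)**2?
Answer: -55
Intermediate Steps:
D = 4 (D = (-2)**2 = 4)
k(f) = 9 + f (k(f) = f + 9 = 9 + f)
(-1 + D)**2*(-8) + k(8) = (-1 + 4)**2*(-8) + (9 + 8) = 3**2*(-8) + 17 = 9*(-8) + 17 = -72 + 17 = -55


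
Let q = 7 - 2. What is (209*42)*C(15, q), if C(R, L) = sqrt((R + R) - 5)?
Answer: 43890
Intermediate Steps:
q = 5
C(R, L) = sqrt(-5 + 2*R) (C(R, L) = sqrt(2*R - 5) = sqrt(-5 + 2*R))
(209*42)*C(15, q) = (209*42)*sqrt(-5 + 2*15) = 8778*sqrt(-5 + 30) = 8778*sqrt(25) = 8778*5 = 43890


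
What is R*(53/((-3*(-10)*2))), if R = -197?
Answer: -10441/60 ≈ -174.02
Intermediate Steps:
R*(53/((-3*(-10)*2))) = -10441/(-3*(-10)*2) = -10441/(30*2) = -10441/60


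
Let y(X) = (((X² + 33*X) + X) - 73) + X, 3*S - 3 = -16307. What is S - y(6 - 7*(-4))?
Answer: -23123/3 ≈ -7707.7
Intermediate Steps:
S = -16304/3 (S = 1 + (⅓)*(-16307) = 1 - 16307/3 = -16304/3 ≈ -5434.7)
y(X) = -73 + X² + 35*X (y(X) = ((X² + 34*X) - 73) + X = (-73 + X² + 34*X) + X = -73 + X² + 35*X)
S - y(6 - 7*(-4)) = -16304/3 - (-73 + (6 - 7*(-4))² + 35*(6 - 7*(-4))) = -16304/3 - (-73 + (6 + 28)² + 35*(6 + 28)) = -16304/3 - (-73 + 34² + 35*34) = -16304/3 - (-73 + 1156 + 1190) = -16304/3 - 1*2273 = -16304/3 - 2273 = -23123/3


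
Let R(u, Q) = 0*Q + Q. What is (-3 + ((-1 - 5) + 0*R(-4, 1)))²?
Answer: 81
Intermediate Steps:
R(u, Q) = Q (R(u, Q) = 0 + Q = Q)
(-3 + ((-1 - 5) + 0*R(-4, 1)))² = (-3 + ((-1 - 5) + 0*1))² = (-3 + (-6 + 0))² = (-3 - 6)² = (-9)² = 81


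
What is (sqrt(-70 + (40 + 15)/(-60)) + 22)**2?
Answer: (132 + I*sqrt(2553))**2/36 ≈ 413.08 + 370.53*I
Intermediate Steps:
(sqrt(-70 + (40 + 15)/(-60)) + 22)**2 = (sqrt(-70 + 55*(-1/60)) + 22)**2 = (sqrt(-70 - 11/12) + 22)**2 = (sqrt(-851/12) + 22)**2 = (I*sqrt(2553)/6 + 22)**2 = (22 + I*sqrt(2553)/6)**2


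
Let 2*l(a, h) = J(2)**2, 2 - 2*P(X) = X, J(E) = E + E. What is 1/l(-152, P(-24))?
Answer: 1/8 ≈ 0.12500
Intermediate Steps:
J(E) = 2*E
P(X) = 1 - X/2
l(a, h) = 8 (l(a, h) = (2*2)**2/2 = (1/2)*4**2 = (1/2)*16 = 8)
1/l(-152, P(-24)) = 1/8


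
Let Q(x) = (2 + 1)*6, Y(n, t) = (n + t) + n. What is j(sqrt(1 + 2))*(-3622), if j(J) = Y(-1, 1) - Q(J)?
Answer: 68818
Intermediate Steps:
Y(n, t) = t + 2*n
Q(x) = 18 (Q(x) = 3*6 = 18)
j(J) = -19 (j(J) = (1 + 2*(-1)) - 1*18 = (1 - 2) - 18 = -1 - 18 = -19)
j(sqrt(1 + 2))*(-3622) = -19*(-3622) = 68818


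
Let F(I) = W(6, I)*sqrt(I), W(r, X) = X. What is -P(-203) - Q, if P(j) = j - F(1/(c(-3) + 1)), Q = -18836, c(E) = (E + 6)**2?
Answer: 19039 + sqrt(10)/100 ≈ 19039.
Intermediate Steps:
c(E) = (6 + E)**2
F(I) = I**(3/2) (F(I) = I*sqrt(I) = I**(3/2))
P(j) = j - sqrt(10)/100 (P(j) = j - (1/((6 - 3)**2 + 1))**(3/2) = j - (1/(3**2 + 1))**(3/2) = j - (1/(9 + 1))**(3/2) = j - (1/10)**(3/2) = j - sqrt(10)/100)
-P(-203) - Q = -(-203 - sqrt(10)/100) - 1*(-18836) = (203 + sqrt(10)/100) + 18836 = 19039 + sqrt(10)/100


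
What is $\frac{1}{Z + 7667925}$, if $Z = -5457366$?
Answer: $\frac{1}{2210559} \approx 4.5237 \cdot 10^{-7}$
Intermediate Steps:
$\frac{1}{Z + 7667925} = \frac{1}{-5457366 + 7667925} = \frac{1}{2210559}$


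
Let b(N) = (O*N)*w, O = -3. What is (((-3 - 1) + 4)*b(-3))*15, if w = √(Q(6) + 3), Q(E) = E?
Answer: 0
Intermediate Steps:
w = 3 (w = √(6 + 3) = √9 = 3)
b(N) = -9*N (b(N) = -3*N*3 = -9*N)
(((-3 - 1) + 4)*b(-3))*15 = (((-3 - 1) + 4)*(-9*(-3)))*15 = ((-4 + 4)*27)*15 = (0*27)*15 = 0*15 = 0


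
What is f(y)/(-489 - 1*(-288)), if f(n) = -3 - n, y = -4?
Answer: -1/201 ≈ -0.0049751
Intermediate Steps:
f(y)/(-489 - 1*(-288)) = (-3 - 1*(-4))/(-489 - 1*(-288)) = (-3 + 4)/(-489 + 288) = 1/(-201) = 1*(-1/201) = -1/201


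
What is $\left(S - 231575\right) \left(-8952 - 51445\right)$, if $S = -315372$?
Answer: $33033957959$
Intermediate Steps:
$\left(S - 231575\right) \left(-8952 - 51445\right) = \left(-315372 - 231575\right) \left(-8952 - 51445\right) = \left(-546947\right) \left(-60397\right) = 33033957959$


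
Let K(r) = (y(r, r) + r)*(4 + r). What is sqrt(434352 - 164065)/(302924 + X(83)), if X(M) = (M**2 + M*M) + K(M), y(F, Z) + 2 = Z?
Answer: sqrt(270287)/330970 ≈ 0.0015708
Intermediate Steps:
y(F, Z) = -2 + Z
K(r) = (-2 + 2*r)*(4 + r) (K(r) = ((-2 + r) + r)*(4 + r) = (-2 + 2*r)*(4 + r))
X(M) = -8 + 4*M**2 + 6*M (X(M) = (M**2 + M*M) + (-8 + 2*M**2 + 6*M) = (M**2 + M**2) + (-8 + 2*M**2 + 6*M) = 2*M**2 + (-8 + 2*M**2 + 6*M) = -8 + 4*M**2 + 6*M)
sqrt(434352 - 164065)/(302924 + X(83)) = sqrt(434352 - 164065)/(302924 + (-8 + 4*83**2 + 6*83)) = sqrt(270287)/(302924 + (-8 + 4*6889 + 498)) = sqrt(270287)/(302924 + (-8 + 27556 + 498)) = sqrt(270287)/(302924 + 28046) = sqrt(270287)/330970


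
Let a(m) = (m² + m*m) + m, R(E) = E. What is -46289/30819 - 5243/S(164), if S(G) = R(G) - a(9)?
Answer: 23037142/30819 ≈ 747.50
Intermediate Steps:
a(m) = m + 2*m² (a(m) = (m² + m²) + m = 2*m² + m = m + 2*m²)
S(G) = -171 + G (S(G) = G - 9*(1 + 2*9) = G - 9*(1 + 18) = G - 9*19 = G - 1*171 = G - 171 = -171 + G)
-46289/30819 - 5243/S(164) = -46289/30819 - 5243/(-171 + 164) = -46289*1/30819 - 5243/(-7) = -46289/30819 - 5243*(-⅐) = -46289/30819 + 749 = 23037142/30819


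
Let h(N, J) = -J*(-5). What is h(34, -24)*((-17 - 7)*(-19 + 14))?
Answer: -14400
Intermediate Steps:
h(N, J) = 5*J
h(34, -24)*((-17 - 7)*(-19 + 14)) = (5*(-24))*((-17 - 7)*(-19 + 14)) = -(-2880)*(-5) = -120*120 = -14400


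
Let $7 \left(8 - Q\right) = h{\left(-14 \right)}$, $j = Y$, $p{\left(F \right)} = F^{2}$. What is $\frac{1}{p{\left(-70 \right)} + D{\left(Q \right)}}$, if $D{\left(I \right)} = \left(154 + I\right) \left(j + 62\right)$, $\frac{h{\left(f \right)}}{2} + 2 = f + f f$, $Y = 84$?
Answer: $\frac{7}{147304} \approx 4.7521 \cdot 10^{-5}$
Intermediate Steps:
$j = 84$
$h{\left(f \right)} = -4 + 2 f + 2 f^{2}$ ($h{\left(f \right)} = -4 + 2 \left(f + f f\right) = -4 + 2 \left(f + f^{2}\right) = -4 + \left(2 f + 2 f^{2}\right) = -4 + 2 f + 2 f^{2}$)
$Q = - \frac{304}{7}$ ($Q = 8 - \frac{-4 + 2 \left(-14\right) + 2 \left(-14\right)^{2}}{7} = 8 - \frac{-4 - 28 + 2 \cdot 196}{7} = 8 - \frac{-4 - 28 + 392}{7} = 8 - \frac{360}{7} = - \frac{304}{7} \approx -43.429$)
$D{\left(I \right)} = 22484 + 146 I$ ($D{\left(I \right)} = \left(154 + I\right) \left(84 + 62\right) = \left(154 + I\right) 146 = 22484 + 146 I$)
$\frac{1}{p{\left(-70 \right)} + D{\left(Q \right)}} = \frac{1}{\left(-70\right)^{2} + \left(22484 + 146 \left(- \frac{304}{7}\right)\right)} = \frac{1}{4900 + \left(22484 - \frac{44384}{7}\right)} = \frac{1}{4900 + \frac{113004}{7}} = \frac{1}{\frac{147304}{7}} = \frac{7}{147304}$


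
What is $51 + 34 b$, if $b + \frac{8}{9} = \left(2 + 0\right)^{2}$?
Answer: $\frac{1411}{9} \approx 156.78$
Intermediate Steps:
$b = \frac{28}{9}$ ($b = - \frac{8}{9} + \left(2 + 0\right)^{2} = - \frac{8}{9} + 2^{2} = - \frac{8}{9} + 4 = \frac{28}{9} \approx 3.1111$)
$51 + 34 b = 51 + 34 \cdot \frac{28}{9} = 51 + \frac{952}{9} = \frac{1411}{9}$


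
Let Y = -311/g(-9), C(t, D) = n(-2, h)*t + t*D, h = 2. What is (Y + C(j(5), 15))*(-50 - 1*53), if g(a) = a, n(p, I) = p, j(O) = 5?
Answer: -92288/9 ≈ -10254.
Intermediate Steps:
C(t, D) = -2*t + D*t (C(t, D) = -2*t + t*D = -2*t + D*t)
Y = 311/9 (Y = -311/(-9) = -311*(-⅑) = 311/9 ≈ 34.556)
(Y + C(j(5), 15))*(-50 - 1*53) = (311/9 + 5*(-2 + 15))*(-50 - 1*53) = (311/9 + 5*13)*(-50 - 53) = (311/9 + 65)*(-103) = (896/9)*(-103) = -92288/9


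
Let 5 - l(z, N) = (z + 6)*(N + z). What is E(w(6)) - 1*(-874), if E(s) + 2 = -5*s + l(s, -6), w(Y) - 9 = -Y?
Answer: 889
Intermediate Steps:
l(z, N) = 5 - (6 + z)*(N + z) (l(z, N) = 5 - (z + 6)*(N + z) = 5 - (6 + z)*(N + z))
w(Y) = 9 - Y
E(s) = 39 - s**2 - 5*s (E(s) = -2 + (-5*s + (5 - s**2 - 6*(-6) - 6*s - 1*(-6)*s)) = -2 + (-5*s + (5 - s**2 + 36 - 6*s + 6*s)) = -2 + (-5*s + (41 - s**2)) = -2 + (41 - s**2 - 5*s) = 39 - s**2 - 5*s)
E(w(6)) - 1*(-874) = (39 - (9 - 1*6)**2 - 5*(9 - 1*6)) - 1*(-874) = (39 - (9 - 6)**2 - 5*(9 - 6)) + 874 = (39 - 1*3**2 - 5*3) + 874 = (39 - 1*9 - 15) + 874 = (39 - 9 - 15) + 874 = 15 + 874 = 889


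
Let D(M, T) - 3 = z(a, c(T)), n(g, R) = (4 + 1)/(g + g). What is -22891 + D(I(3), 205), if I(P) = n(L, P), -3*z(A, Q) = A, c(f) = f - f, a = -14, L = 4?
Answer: -68650/3 ≈ -22883.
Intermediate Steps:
c(f) = 0
n(g, R) = 5/(2*g) (n(g, R) = 5/((2*g)) = 5*(1/(2*g)) = 5/(2*g))
z(A, Q) = -A/3
I(P) = 5/8 (I(P) = (5/2)/4 = (5/2)*(1/4) = 5/8)
D(M, T) = 23/3 (D(M, T) = 3 - 1/3*(-14) = 3 + 14/3 = 23/3)
-22891 + D(I(3), 205) = -22891 + 23/3 = -68650/3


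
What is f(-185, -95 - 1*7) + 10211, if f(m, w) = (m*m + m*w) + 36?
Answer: 63342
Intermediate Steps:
f(m, w) = 36 + m² + m*w (f(m, w) = (m² + m*w) + 36 = 36 + m² + m*w)
f(-185, -95 - 1*7) + 10211 = (36 + (-185)² - 185*(-95 - 1*7)) + 10211 = (36 + 34225 - 185*(-95 - 7)) + 10211 = (36 + 34225 - 185*(-102)) + 10211 = (36 + 34225 + 18870) + 10211 = 53131 + 10211 = 63342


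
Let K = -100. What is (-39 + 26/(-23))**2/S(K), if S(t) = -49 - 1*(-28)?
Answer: -851929/11109 ≈ -76.688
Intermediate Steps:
S(t) = -21 (S(t) = -49 + 28 = -21)
(-39 + 26/(-23))**2/S(K) = (-39 + 26/(-23))**2/(-21) = (-39 + 26*(-1/23))**2*(-1/21) = (-39 - 26/23)**2*(-1/21) = (-923/23)**2*(-1/21) = (851929/529)*(-1/21) = -851929/11109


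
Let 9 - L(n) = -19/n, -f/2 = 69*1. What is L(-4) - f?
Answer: 569/4 ≈ 142.25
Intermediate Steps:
f = -138 ≈ -138.00
L(n) = 9 + 19/n (L(n) = 9 - (-19)/n = 9 + 19/n)
L(-4) - f = (9 + 19/(-4)) - 1*(-138) = (9 + 19*(-¼)) + 138 = (9 - 19/4) + 138 = 17/4 + 138 = 569/4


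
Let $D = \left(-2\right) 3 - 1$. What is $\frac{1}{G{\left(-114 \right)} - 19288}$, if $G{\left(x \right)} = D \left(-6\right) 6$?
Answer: $- \frac{1}{19036} \approx -5.2532 \cdot 10^{-5}$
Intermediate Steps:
$D = -7$ ($D = -6 - 1 = -7$)
$G{\left(x \right)} = 252$ ($G{\left(x \right)} = \left(-7\right) \left(-6\right) 6 = 42 \cdot 6 = 252$)
$\frac{1}{G{\left(-114 \right)} - 19288} = \frac{1}{252 - 19288} = \frac{1}{-19036} = - \frac{1}{19036}$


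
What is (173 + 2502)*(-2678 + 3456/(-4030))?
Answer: -2887875430/403 ≈ -7.1659e+6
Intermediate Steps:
(173 + 2502)*(-2678 + 3456/(-4030)) = 2675*(-2678 + 3456*(-1/4030)) = 2675*(-2678 - 1728/2015) = 2675*(-5397898/2015) = -2887875430/403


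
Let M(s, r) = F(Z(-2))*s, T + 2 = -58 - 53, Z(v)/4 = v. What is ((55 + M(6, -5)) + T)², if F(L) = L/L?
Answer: 2704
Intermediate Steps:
Z(v) = 4*v
F(L) = 1
T = -113 (T = -2 + (-58 - 53) = -2 - 111 = -113)
M(s, r) = s (M(s, r) = 1*s = s)
((55 + M(6, -5)) + T)² = ((55 + 6) - 113)² = (61 - 113)² = (-52)² = 2704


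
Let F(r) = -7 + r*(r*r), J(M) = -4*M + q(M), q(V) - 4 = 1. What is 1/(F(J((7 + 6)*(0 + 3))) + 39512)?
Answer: -1/3403446 ≈ -2.9382e-7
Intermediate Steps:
q(V) = 5 (q(V) = 4 + 1 = 5)
J(M) = 5 - 4*M (J(M) = -4*M + 5 = 5 - 4*M)
F(r) = -7 + r³ (F(r) = -7 + r*r² = -7 + r³)
1/(F(J((7 + 6)*(0 + 3))) + 39512) = 1/((-7 + (5 - 4*(7 + 6)*(0 + 3))³) + 39512) = 1/((-7 + (5 - 52*3)³) + 39512) = 1/((-7 + (5 - 4*39)³) + 39512) = 1/((-7 + (5 - 156)³) + 39512) = 1/((-7 + (-151)³) + 39512) = 1/((-7 - 3442951) + 39512) = 1/(-3442958 + 39512) = 1/(-3403446) = -1/3403446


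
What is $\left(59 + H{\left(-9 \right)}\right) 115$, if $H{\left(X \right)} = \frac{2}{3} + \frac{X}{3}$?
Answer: $\frac{19550}{3} \approx 6516.7$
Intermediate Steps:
$H{\left(X \right)} = \frac{2}{3} + \frac{X}{3}$ ($H{\left(X \right)} = 2 \cdot \frac{1}{3} + X \frac{1}{3} = \frac{2}{3} + \frac{X}{3}$)
$\left(59 + H{\left(-9 \right)}\right) 115 = \left(59 + \left(\frac{2}{3} + \frac{1}{3} \left(-9\right)\right)\right) 115 = \left(59 + \left(\frac{2}{3} - 3\right)\right) 115 = \left(59 - \frac{7}{3}\right) 115 = \frac{170}{3} \cdot 115 = \frac{19550}{3}$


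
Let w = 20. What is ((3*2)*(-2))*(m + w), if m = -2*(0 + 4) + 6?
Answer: -216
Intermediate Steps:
m = -2 (m = -2*4 + 6 = -8 + 6 = -2)
((3*2)*(-2))*(m + w) = ((3*2)*(-2))*(-2 + 20) = (6*(-2))*18 = -12*18 = -216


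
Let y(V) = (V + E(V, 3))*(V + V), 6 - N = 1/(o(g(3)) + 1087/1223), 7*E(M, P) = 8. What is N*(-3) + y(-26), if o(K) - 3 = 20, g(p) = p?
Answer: 260690835/204512 ≈ 1274.7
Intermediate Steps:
o(K) = 23 (o(K) = 3 + 20 = 23)
E(M, P) = 8/7 (E(M, P) = (⅐)*8 = 8/7)
N = 174073/29216 (N = 6 - 1/(23 + 1087/1223) = 6 - 1/29216/1223 = 6 - 1*1223/29216 = 6 - 1223/29216 = 174073/29216 ≈ 5.9581)
y(V) = 2*V*(8/7 + V) (y(V) = (V + 8/7)*(V + V) = (8/7 + V)*(2*V) = 2*V*(8/7 + V))
N*(-3) + y(-26) = (174073/29216)*(-3) + (2/7)*(-26)*(8 + 7*(-26)) = -522219/29216 + (2/7)*(-26)*(8 - 182) = -522219/29216 + (2/7)*(-26)*(-174) = -522219/29216 + 9048/7 = 260690835/204512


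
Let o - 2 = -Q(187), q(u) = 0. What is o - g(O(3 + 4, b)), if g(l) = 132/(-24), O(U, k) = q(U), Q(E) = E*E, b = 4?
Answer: -69923/2 ≈ -34962.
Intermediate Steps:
Q(E) = E²
O(U, k) = 0
g(l) = -11/2 (g(l) = 132*(-1/24) = -11/2)
o = -34967 (o = 2 - 1*187² = 2 - 1*34969 = 2 - 34969 = -34967)
o - g(O(3 + 4, b)) = -34967 - 1*(-11/2) = -34967 + 11/2 = -69923/2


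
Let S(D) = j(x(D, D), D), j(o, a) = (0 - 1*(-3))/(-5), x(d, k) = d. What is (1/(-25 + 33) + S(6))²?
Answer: 361/1600 ≈ 0.22563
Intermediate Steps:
j(o, a) = -⅗ (j(o, a) = (0 + 3)*(-⅕) = 3*(-⅕) = -⅗)
S(D) = -⅗
(1/(-25 + 33) + S(6))² = (1/(-25 + 33) - ⅗)² = (1/8 - ⅗)² = (⅛ - ⅗)² = (-19/40)² = 361/1600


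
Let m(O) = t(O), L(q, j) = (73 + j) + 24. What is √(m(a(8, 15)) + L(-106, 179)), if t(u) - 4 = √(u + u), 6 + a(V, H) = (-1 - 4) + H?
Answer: √(280 + 2*√2) ≈ 16.818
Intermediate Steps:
L(q, j) = 97 + j
a(V, H) = -11 + H (a(V, H) = -6 + ((-1 - 4) + H) = -6 + (-5 + H) = -11 + H)
t(u) = 4 + √2*√u (t(u) = 4 + √(u + u) = 4 + √(2*u) = 4 + √2*√u)
m(O) = 4 + √2*√O
√(m(a(8, 15)) + L(-106, 179)) = √((4 + √2*√(-11 + 15)) + (97 + 179)) = √((4 + √2*√4) + 276) = √((4 + √2*2) + 276) = √((4 + 2*√2) + 276) = √(280 + 2*√2)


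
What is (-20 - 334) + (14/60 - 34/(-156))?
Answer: -68942/195 ≈ -353.55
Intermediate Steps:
(-20 - 334) + (14/60 - 34/(-156)) = -354 + (14*(1/60) - 34*(-1/156)) = -354 + (7/30 + 17/78) = -354 + 88/195 = -68942/195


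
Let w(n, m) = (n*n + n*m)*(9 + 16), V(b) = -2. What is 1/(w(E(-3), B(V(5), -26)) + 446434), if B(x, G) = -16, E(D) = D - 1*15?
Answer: 1/461734 ≈ 2.1658e-6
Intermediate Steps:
E(D) = -15 + D (E(D) = D - 15 = -15 + D)
w(n, m) = 25*n² + 25*m*n (w(n, m) = (n² + m*n)*25 = 25*n² + 25*m*n)
1/(w(E(-3), B(V(5), -26)) + 446434) = 1/(25*(-15 - 3)*(-16 + (-15 - 3)) + 446434) = 1/(25*(-18)*(-16 - 18) + 446434) = 1/(25*(-18)*(-34) + 446434) = 1/(15300 + 446434) = 1/461734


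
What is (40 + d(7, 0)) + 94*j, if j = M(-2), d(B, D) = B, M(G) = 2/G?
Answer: -47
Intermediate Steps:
j = -1 (j = 2/(-2) = 2*(-1/2) = -1)
(40 + d(7, 0)) + 94*j = (40 + 7) + 94*(-1) = 47 - 94 = -47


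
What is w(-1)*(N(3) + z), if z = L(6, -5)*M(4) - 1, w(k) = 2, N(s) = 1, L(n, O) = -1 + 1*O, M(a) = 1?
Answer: -12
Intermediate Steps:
L(n, O) = -1 + O
z = -7 (z = (-1 - 5)*1 - 1 = -6*1 - 1 = -6 - 1 = -7)
w(-1)*(N(3) + z) = 2*(1 - 7) = 2*(-6) = -12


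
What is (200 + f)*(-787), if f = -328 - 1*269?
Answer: 312439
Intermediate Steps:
f = -597 (f = -328 - 269 = -597)
(200 + f)*(-787) = (200 - 597)*(-787) = -397*(-787) = 312439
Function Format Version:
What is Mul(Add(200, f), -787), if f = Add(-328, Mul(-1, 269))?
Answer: 312439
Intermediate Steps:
f = -597 (f = Add(-328, -269) = -597)
Mul(Add(200, f), -787) = Mul(Add(200, -597), -787) = Mul(-397, -787) = 312439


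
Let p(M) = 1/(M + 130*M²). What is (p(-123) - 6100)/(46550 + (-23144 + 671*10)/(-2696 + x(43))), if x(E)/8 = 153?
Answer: -8829458370464/67395059475999 ≈ -0.13101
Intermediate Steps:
x(E) = 1224 (x(E) = 8*153 = 1224)
(p(-123) - 6100)/(46550 + (-23144 + 671*10)/(-2696 + x(43))) = (1/((-123)*(1 + 130*(-123))) - 6100)/(46550 + (-23144 + 671*10)/(-2696 + 1224)) = (-1/(123*(1 - 15990)) - 6100)/(46550 + (-23144 + 6710)/(-1472)) = (-1/123/(-15989) - 6100)/(46550 - 16434*(-1/1472)) = (-1/123*(-1/15989) - 6100)/(46550 + 8217/736) = (1/1966647 - 6100)/(34269017/736) = -11996546699/1966647*736/34269017 = -8829458370464/67395059475999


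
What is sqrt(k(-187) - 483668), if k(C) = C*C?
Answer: I*sqrt(448699) ≈ 669.85*I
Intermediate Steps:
k(C) = C**2
sqrt(k(-187) - 483668) = sqrt((-187)**2 - 483668) = sqrt(34969 - 483668) = sqrt(-448699) = I*sqrt(448699)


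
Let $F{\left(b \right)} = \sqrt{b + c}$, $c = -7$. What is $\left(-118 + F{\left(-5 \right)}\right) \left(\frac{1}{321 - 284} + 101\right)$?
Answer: $- \frac{441084}{37} + \frac{7476 i \sqrt{3}}{37} \approx -11921.0 + 349.97 i$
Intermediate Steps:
$F{\left(b \right)} = \sqrt{-7 + b}$ ($F{\left(b \right)} = \sqrt{b - 7} = \sqrt{-7 + b}$)
$\left(-118 + F{\left(-5 \right)}\right) \left(\frac{1}{321 - 284} + 101\right) = \left(-118 + \sqrt{-7 - 5}\right) \left(\frac{1}{321 - 284} + 101\right) = \left(-118 + \sqrt{-12}\right) \left(\frac{1}{37} + 101\right) = \left(-118 + 2 i \sqrt{3}\right) \left(\frac{1}{37} + 101\right) = \left(-118 + 2 i \sqrt{3}\right) \frac{3738}{37} = - \frac{441084}{37} + \frac{7476 i \sqrt{3}}{37}$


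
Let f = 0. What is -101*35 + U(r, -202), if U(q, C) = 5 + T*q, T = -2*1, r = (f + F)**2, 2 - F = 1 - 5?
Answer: -3602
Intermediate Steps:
F = 6 (F = 2 - (1 - 5) = 2 - 1*(-4) = 2 + 4 = 6)
r = 36 (r = (0 + 6)**2 = 6**2 = 36)
T = -2
U(q, C) = 5 - 2*q
-101*35 + U(r, -202) = -101*35 + (5 - 2*36) = -3535 + (5 - 72) = -3535 - 67 = -3602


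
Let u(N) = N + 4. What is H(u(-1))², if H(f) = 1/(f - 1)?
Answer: ¼ ≈ 0.25000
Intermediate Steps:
u(N) = 4 + N
H(f) = 1/(-1 + f)
H(u(-1))² = (1/(-1 + (4 - 1)))² = (1/(-1 + 3))² = (1/2)² = (½)² = ¼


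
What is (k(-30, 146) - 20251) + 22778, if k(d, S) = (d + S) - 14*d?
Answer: 3063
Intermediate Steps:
k(d, S) = S - 13*d (k(d, S) = (S + d) - 14*d = S - 13*d)
(k(-30, 146) - 20251) + 22778 = ((146 - 13*(-30)) - 20251) + 22778 = ((146 + 390) - 20251) + 22778 = (536 - 20251) + 22778 = -19715 + 22778 = 3063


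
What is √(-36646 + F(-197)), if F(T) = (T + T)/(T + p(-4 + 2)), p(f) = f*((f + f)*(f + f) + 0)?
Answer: 2*I*√480415665/229 ≈ 191.43*I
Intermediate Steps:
p(f) = 4*f³ (p(f) = f*((2*f)*(2*f) + 0) = f*(4*f² + 0) = f*(4*f²) = 4*f³)
F(T) = 2*T/(-32 + T) (F(T) = (T + T)/(T + 4*(-4 + 2)³) = (2*T)/(T + 4*(-2)³) = (2*T)/(T + 4*(-8)) = (2*T)/(T - 32) = (2*T)/(-32 + T) = 2*T/(-32 + T))
√(-36646 + F(-197)) = √(-36646 + 2*(-197)/(-32 - 197)) = √(-36646 + 2*(-197)/(-229)) = √(-36646 + 2*(-197)*(-1/229)) = √(-36646 + 394/229) = √(-8391540/229) = 2*I*√480415665/229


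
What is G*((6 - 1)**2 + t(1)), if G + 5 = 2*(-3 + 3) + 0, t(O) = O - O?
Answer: -125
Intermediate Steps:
t(O) = 0
G = -5 (G = -5 + (2*(-3 + 3) + 0) = -5 + (2*0 + 0) = -5 + (0 + 0) = -5 + 0 = -5)
G*((6 - 1)**2 + t(1)) = -5*((6 - 1)**2 + 0) = -5*(5**2 + 0) = -5*(25 + 0) = -5*25 = -125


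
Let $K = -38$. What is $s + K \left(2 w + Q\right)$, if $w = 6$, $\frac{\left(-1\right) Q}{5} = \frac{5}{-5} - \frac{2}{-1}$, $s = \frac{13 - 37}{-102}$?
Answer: $- \frac{4518}{17} \approx -265.76$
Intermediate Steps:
$s = \frac{4}{17}$ ($s = \left(-24\right) \left(- \frac{1}{102}\right) = \frac{4}{17} \approx 0.23529$)
$Q = -5$ ($Q = - 5 \left(\frac{5}{-5} - \frac{2}{-1}\right) = - 5 \left(5 \left(- \frac{1}{5}\right) - -2\right) = - 5 \left(-1 + 2\right) = \left(-5\right) 1 = -5$)
$s + K \left(2 w + Q\right) = \frac{4}{17} - 38 \left(2 \cdot 6 - 5\right) = \frac{4}{17} - 38 \left(12 - 5\right) = \frac{4}{17} - 266 = - \frac{4518}{17}$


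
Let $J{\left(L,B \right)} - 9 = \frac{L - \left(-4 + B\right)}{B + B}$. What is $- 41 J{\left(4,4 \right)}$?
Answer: $- \frac{779}{2} \approx -389.5$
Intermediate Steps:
$J{\left(L,B \right)} = 9 + \frac{4 + L - B}{2 B}$ ($J{\left(L,B \right)} = 9 + \frac{L - \left(-4 + B\right)}{B + B} = 9 + \frac{4 + L - B}{2 B}$)
$- 41 J{\left(4,4 \right)} = - 41 \frac{4 + 4 + 17 \cdot 4}{2 \cdot 4} = - 41 \cdot \frac{1}{2} \cdot \frac{1}{4} \left(4 + 4 + 68\right) = - 41 \cdot \frac{1}{2} \cdot \frac{1}{4} \cdot 76 = \left(-41\right) \frac{19}{2} = - \frac{779}{2}$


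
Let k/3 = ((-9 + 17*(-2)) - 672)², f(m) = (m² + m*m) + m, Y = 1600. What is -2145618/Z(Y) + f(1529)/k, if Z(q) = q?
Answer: -5969449361/4461600 ≈ -1338.0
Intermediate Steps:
f(m) = m + 2*m² (f(m) = (m² + m²) + m = 2*m² + m = m + 2*m²)
k = 1533675 (k = 3*((-9 + 17*(-2)) - 672)² = 3*((-9 - 34) - 672)² = 3*(-43 - 672)² = 3*(-715)² = 3*511225 = 1533675)
-2145618/Z(Y) + f(1529)/k = -2145618/1600 + (1529*(1 + 2*1529))/1533675 = -2145618*1/1600 + (1529*(1 + 3058))*(1/1533675) = -1072809/800 + (1529*3059)*(1/1533675) = -1072809/800 + 4677211*(1/1533675) = -1072809/800 + 425201/139425 = -5969449361/4461600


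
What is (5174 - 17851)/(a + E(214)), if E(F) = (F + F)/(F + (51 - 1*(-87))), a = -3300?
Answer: 1115576/290293 ≈ 3.8429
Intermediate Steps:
E(F) = 2*F/(138 + F) (E(F) = (2*F)/(F + (51 + 87)) = (2*F)/(F + 138) = (2*F)/(138 + F) = 2*F/(138 + F))
(5174 - 17851)/(a + E(214)) = (5174 - 17851)/(-3300 + 2*214/(138 + 214)) = -12677/(-3300 + 2*214/352) = -12677/(-3300 + 2*214*(1/352)) = -12677/(-3300 + 107/88) = -12677/(-290293/88) = -12677*(-88/290293) = 1115576/290293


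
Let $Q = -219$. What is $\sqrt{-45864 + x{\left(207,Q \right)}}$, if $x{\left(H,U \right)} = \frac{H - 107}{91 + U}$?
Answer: $\frac{i \sqrt{2935346}}{8} \approx 214.16 i$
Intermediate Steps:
$x{\left(H,U \right)} = \frac{-107 + H}{91 + U}$
$\sqrt{-45864 + x{\left(207,Q \right)}} = \sqrt{-45864 + \frac{-107 + 207}{91 - 219}} = \sqrt{-45864 + \frac{1}{-128} \cdot 100} = \sqrt{-45864 - \frac{25}{32}} = \sqrt{- \frac{1467673}{32}} = \frac{i \sqrt{2935346}}{8}$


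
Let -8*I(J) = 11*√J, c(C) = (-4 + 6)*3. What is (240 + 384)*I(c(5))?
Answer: -858*√6 ≈ -2101.7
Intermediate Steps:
c(C) = 6 (c(C) = 2*3 = 6)
I(J) = -11*√J/8
(240 + 384)*I(c(5)) = (240 + 384)*(-11*√6/8) = 624*(-11*√6/8) = -858*√6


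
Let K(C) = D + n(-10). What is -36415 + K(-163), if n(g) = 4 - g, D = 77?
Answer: -36324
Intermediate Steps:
K(C) = 91 (K(C) = 77 + (4 - 1*(-10)) = 77 + (4 + 10) = 77 + 14 = 91)
-36415 + K(-163) = -36415 + 91 = -36324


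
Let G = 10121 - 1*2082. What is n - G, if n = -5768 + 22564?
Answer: 8757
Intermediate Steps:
G = 8039 (G = 10121 - 2082 = 8039)
n = 16796
n - G = 16796 - 1*8039 = 16796 - 8039 = 8757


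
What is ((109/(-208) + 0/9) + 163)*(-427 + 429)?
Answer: 33795/104 ≈ 324.95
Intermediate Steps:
((109/(-208) + 0/9) + 163)*(-427 + 429) = ((109*(-1/208) + 0*(1/9)) + 163)*2 = ((-109/208 + 0) + 163)*2 = (-109/208 + 163)*2 = (33795/208)*2 = 33795/104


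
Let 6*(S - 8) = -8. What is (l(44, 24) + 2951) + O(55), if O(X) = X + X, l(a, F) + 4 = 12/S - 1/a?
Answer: 672931/220 ≈ 3058.8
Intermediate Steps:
S = 20/3 (S = 8 + (⅙)*(-8) = 8 - 4/3 = 20/3 ≈ 6.6667)
l(a, F) = -11/5 - 1/a (l(a, F) = -4 + (12/(20/3) - 1/a) = -4 + (12*(3/20) - 1/a) = -4 + (9/5 - 1/a) = -11/5 - 1/a)
O(X) = 2*X
(l(44, 24) + 2951) + O(55) = ((-11/5 - 1/44) + 2951) + 2*55 = ((-11/5 - 1*1/44) + 2951) + 110 = ((-11/5 - 1/44) + 2951) + 110 = (-489/220 + 2951) + 110 = 648731/220 + 110 = 672931/220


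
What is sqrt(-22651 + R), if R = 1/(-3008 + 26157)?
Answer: I*sqrt(12138131805702)/23149 ≈ 150.5*I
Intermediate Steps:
R = 1/23149 ≈ 4.3198e-5
sqrt(-22651 + R) = sqrt(-22651 + 1/23149) = sqrt(-524347998/23149) = I*sqrt(12138131805702)/23149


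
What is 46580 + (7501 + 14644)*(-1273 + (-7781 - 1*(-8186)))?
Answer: -19175280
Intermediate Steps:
46580 + (7501 + 14644)*(-1273 + (-7781 - 1*(-8186))) = 46580 + 22145*(-1273 + (-7781 + 8186)) = 46580 + 22145*(-1273 + 405) = 46580 + 22145*(-868) = 46580 - 19221860 = -19175280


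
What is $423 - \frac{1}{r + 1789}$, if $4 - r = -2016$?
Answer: $\frac{1611206}{3809} \approx 423.0$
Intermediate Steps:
$r = 2020$ ($r = 4 - -2016 = 4 + 2016 = 2020$)
$423 - \frac{1}{r + 1789} = 423 - \frac{1}{2020 + 1789} = 423 - \frac{1}{3809} = \frac{1611206}{3809}$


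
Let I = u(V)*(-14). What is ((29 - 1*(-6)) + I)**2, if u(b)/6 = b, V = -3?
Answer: 82369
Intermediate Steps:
u(b) = 6*b
I = 252 (I = (6*(-3))*(-14) = -18*(-14) = 252)
((29 - 1*(-6)) + I)**2 = ((29 - 1*(-6)) + 252)**2 = ((29 + 6) + 252)**2 = (35 + 252)**2 = 287**2 = 82369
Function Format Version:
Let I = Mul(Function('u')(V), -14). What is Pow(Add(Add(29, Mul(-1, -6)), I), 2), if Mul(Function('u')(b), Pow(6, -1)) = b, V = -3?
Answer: 82369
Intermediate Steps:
Function('u')(b) = Mul(6, b)
I = 252 (I = Mul(Mul(6, -3), -14) = Mul(-18, -14) = 252)
Pow(Add(Add(29, Mul(-1, -6)), I), 2) = Pow(Add(Add(29, Mul(-1, -6)), 252), 2) = Pow(Add(Add(29, 6), 252), 2) = Pow(Add(35, 252), 2) = Pow(287, 2) = 82369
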